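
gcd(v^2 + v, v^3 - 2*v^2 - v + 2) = v + 1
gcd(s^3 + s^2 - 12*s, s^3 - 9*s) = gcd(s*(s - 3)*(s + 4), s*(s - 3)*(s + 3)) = s^2 - 3*s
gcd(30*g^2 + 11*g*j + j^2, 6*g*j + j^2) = 6*g + j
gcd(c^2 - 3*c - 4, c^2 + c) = c + 1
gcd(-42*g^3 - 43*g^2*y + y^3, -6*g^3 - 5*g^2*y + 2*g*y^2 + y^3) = g + y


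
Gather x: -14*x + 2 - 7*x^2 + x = -7*x^2 - 13*x + 2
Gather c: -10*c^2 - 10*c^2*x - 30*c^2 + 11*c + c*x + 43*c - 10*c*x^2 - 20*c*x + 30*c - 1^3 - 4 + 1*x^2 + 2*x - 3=c^2*(-10*x - 40) + c*(-10*x^2 - 19*x + 84) + x^2 + 2*x - 8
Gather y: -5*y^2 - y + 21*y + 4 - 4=-5*y^2 + 20*y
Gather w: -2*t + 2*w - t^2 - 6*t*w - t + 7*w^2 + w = -t^2 - 3*t + 7*w^2 + w*(3 - 6*t)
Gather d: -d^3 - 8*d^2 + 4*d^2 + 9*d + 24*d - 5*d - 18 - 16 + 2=-d^3 - 4*d^2 + 28*d - 32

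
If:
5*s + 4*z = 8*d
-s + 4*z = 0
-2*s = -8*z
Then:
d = 3*z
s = 4*z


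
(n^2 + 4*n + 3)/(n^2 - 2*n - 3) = (n + 3)/(n - 3)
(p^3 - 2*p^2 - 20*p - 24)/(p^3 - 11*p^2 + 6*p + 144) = (p^2 + 4*p + 4)/(p^2 - 5*p - 24)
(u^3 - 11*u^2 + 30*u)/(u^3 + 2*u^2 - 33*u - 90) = u*(u - 5)/(u^2 + 8*u + 15)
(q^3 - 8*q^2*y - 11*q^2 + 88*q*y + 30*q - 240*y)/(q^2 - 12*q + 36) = (q^2 - 8*q*y - 5*q + 40*y)/(q - 6)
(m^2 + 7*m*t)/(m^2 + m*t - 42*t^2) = m/(m - 6*t)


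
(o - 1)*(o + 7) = o^2 + 6*o - 7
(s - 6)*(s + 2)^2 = s^3 - 2*s^2 - 20*s - 24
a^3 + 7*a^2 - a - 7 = (a - 1)*(a + 1)*(a + 7)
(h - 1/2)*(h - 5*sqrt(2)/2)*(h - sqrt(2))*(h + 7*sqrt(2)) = h^4 - h^3/2 + 7*sqrt(2)*h^3/2 - 44*h^2 - 7*sqrt(2)*h^2/4 + 22*h + 35*sqrt(2)*h - 35*sqrt(2)/2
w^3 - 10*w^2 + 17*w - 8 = (w - 8)*(w - 1)^2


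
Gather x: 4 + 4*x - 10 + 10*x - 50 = 14*x - 56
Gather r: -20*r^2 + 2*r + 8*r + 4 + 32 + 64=-20*r^2 + 10*r + 100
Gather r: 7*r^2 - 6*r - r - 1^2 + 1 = 7*r^2 - 7*r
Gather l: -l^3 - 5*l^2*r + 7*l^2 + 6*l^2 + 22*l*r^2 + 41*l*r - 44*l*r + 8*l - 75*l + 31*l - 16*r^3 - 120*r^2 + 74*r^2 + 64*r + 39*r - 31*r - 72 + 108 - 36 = -l^3 + l^2*(13 - 5*r) + l*(22*r^2 - 3*r - 36) - 16*r^3 - 46*r^2 + 72*r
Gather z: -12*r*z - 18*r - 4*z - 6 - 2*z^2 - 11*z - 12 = -18*r - 2*z^2 + z*(-12*r - 15) - 18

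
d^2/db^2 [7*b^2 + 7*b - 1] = 14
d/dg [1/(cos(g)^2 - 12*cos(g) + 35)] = 2*(cos(g) - 6)*sin(g)/(cos(g)^2 - 12*cos(g) + 35)^2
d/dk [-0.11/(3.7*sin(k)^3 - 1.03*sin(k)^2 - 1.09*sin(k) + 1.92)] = (1.221*sin(k)^2 - 0.2266*sin(k) - 0.1199)*cos(k)/(3.7*sin(k)^3 - 1.03*sin(k)^2 - 1.09*sin(k) + 1.92)^2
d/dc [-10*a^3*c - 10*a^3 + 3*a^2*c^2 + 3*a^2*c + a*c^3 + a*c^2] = a*(-10*a^2 + 6*a*c + 3*a + 3*c^2 + 2*c)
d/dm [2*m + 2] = 2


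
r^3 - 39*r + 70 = (r - 5)*(r - 2)*(r + 7)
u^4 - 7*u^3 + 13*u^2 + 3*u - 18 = (u - 3)^2*(u - 2)*(u + 1)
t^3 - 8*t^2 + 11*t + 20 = (t - 5)*(t - 4)*(t + 1)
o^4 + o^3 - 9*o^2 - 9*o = o*(o - 3)*(o + 1)*(o + 3)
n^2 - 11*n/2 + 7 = (n - 7/2)*(n - 2)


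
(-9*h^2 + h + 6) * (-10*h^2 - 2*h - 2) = 90*h^4 + 8*h^3 - 44*h^2 - 14*h - 12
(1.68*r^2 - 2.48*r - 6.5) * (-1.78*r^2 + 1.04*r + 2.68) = -2.9904*r^4 + 6.1616*r^3 + 13.4932*r^2 - 13.4064*r - 17.42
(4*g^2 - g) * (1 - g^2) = -4*g^4 + g^3 + 4*g^2 - g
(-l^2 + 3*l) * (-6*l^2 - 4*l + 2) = 6*l^4 - 14*l^3 - 14*l^2 + 6*l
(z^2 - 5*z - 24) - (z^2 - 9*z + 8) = 4*z - 32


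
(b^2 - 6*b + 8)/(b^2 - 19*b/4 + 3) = 4*(b - 2)/(4*b - 3)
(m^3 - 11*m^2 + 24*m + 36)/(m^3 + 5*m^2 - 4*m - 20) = (m^3 - 11*m^2 + 24*m + 36)/(m^3 + 5*m^2 - 4*m - 20)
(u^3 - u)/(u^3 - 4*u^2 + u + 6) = u*(u - 1)/(u^2 - 5*u + 6)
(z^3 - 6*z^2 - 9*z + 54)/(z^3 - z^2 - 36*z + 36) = (z^2 - 9)/(z^2 + 5*z - 6)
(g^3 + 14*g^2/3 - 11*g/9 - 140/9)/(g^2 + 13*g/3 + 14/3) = (3*g^2 + 7*g - 20)/(3*(g + 2))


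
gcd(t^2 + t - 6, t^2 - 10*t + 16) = t - 2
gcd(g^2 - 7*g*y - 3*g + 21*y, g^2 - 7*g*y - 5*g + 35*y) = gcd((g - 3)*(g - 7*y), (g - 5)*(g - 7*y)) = -g + 7*y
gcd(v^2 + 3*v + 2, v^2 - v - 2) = v + 1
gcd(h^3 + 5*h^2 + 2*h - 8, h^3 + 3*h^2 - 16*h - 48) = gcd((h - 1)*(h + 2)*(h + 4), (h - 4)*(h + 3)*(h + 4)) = h + 4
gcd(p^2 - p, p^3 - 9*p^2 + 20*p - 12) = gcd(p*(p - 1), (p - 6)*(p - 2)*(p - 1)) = p - 1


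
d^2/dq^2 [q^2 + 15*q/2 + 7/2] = 2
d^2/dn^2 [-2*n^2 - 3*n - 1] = -4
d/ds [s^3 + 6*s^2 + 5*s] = 3*s^2 + 12*s + 5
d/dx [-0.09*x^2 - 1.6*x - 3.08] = -0.18*x - 1.6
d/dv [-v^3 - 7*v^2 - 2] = v*(-3*v - 14)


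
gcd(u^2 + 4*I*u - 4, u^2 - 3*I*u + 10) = u + 2*I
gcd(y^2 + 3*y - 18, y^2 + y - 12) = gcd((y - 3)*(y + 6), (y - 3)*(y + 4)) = y - 3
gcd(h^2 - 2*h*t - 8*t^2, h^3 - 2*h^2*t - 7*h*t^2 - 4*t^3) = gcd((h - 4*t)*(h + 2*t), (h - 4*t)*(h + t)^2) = -h + 4*t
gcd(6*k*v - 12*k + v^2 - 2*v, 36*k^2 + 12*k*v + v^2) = 6*k + v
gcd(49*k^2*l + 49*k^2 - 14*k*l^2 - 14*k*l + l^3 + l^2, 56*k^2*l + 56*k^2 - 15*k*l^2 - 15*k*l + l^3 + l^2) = 7*k*l + 7*k - l^2 - l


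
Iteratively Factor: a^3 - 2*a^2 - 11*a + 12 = (a - 4)*(a^2 + 2*a - 3) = (a - 4)*(a - 1)*(a + 3)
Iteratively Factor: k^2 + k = (k)*(k + 1)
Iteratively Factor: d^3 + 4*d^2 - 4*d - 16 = (d + 2)*(d^2 + 2*d - 8) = (d + 2)*(d + 4)*(d - 2)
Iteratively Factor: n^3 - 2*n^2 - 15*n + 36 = (n - 3)*(n^2 + n - 12) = (n - 3)^2*(n + 4)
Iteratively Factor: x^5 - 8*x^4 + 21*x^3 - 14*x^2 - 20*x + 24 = (x - 2)*(x^4 - 6*x^3 + 9*x^2 + 4*x - 12) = (x - 2)^2*(x^3 - 4*x^2 + x + 6) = (x - 2)^3*(x^2 - 2*x - 3) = (x - 3)*(x - 2)^3*(x + 1)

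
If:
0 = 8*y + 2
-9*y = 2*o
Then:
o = 9/8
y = -1/4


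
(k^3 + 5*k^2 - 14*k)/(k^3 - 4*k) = (k + 7)/(k + 2)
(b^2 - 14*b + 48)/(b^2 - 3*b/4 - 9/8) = 8*(-b^2 + 14*b - 48)/(-8*b^2 + 6*b + 9)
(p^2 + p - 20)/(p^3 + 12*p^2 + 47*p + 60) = (p - 4)/(p^2 + 7*p + 12)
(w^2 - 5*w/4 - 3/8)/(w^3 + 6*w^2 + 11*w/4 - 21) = (4*w + 1)/(2*(2*w^2 + 15*w + 28))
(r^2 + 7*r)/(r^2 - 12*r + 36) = r*(r + 7)/(r^2 - 12*r + 36)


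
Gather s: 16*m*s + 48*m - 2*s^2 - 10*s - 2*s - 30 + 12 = 48*m - 2*s^2 + s*(16*m - 12) - 18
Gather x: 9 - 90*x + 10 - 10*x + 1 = 20 - 100*x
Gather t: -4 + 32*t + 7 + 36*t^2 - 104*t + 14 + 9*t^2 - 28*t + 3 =45*t^2 - 100*t + 20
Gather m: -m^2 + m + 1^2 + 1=-m^2 + m + 2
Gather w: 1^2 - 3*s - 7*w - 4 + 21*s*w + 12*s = 9*s + w*(21*s - 7) - 3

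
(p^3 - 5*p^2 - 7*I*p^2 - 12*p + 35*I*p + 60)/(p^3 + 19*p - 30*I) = (p^2 - p*(5 + 4*I) + 20*I)/(p^2 + 3*I*p + 10)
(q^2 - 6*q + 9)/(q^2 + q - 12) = (q - 3)/(q + 4)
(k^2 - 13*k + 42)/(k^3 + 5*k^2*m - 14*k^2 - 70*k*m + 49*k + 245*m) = (k - 6)/(k^2 + 5*k*m - 7*k - 35*m)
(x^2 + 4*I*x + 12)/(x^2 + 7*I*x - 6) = (x - 2*I)/(x + I)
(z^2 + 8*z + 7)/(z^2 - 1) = (z + 7)/(z - 1)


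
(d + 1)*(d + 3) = d^2 + 4*d + 3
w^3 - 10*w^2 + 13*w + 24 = (w - 8)*(w - 3)*(w + 1)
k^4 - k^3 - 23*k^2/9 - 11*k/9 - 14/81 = (k - 7/3)*(k + 1/3)^2*(k + 2/3)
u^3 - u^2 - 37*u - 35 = (u - 7)*(u + 1)*(u + 5)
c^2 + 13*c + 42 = (c + 6)*(c + 7)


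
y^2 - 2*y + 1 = (y - 1)^2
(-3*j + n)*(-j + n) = 3*j^2 - 4*j*n + n^2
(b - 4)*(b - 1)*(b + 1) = b^3 - 4*b^2 - b + 4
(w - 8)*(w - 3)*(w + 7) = w^3 - 4*w^2 - 53*w + 168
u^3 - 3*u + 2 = (u - 1)^2*(u + 2)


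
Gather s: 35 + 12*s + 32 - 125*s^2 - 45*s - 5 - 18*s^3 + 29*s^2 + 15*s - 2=-18*s^3 - 96*s^2 - 18*s + 60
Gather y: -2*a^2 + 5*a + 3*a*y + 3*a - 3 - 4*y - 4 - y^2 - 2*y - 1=-2*a^2 + 8*a - y^2 + y*(3*a - 6) - 8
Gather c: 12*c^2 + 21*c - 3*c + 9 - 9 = 12*c^2 + 18*c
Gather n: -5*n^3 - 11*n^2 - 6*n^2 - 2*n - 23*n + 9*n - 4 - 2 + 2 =-5*n^3 - 17*n^2 - 16*n - 4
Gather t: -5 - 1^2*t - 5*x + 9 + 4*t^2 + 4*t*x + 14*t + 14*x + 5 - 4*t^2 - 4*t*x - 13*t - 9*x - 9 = 0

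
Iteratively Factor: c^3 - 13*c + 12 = (c - 3)*(c^2 + 3*c - 4) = (c - 3)*(c + 4)*(c - 1)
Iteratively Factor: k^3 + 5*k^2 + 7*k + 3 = (k + 1)*(k^2 + 4*k + 3) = (k + 1)*(k + 3)*(k + 1)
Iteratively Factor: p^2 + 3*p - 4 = (p + 4)*(p - 1)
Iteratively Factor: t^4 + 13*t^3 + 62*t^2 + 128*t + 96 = (t + 3)*(t^3 + 10*t^2 + 32*t + 32) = (t + 3)*(t + 4)*(t^2 + 6*t + 8) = (t + 3)*(t + 4)^2*(t + 2)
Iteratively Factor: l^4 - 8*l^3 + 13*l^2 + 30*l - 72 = (l - 3)*(l^3 - 5*l^2 - 2*l + 24) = (l - 4)*(l - 3)*(l^2 - l - 6) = (l - 4)*(l - 3)*(l + 2)*(l - 3)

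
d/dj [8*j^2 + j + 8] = 16*j + 1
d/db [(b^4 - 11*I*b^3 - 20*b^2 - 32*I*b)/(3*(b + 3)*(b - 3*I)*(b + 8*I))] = (b^6 + b^5*(6 + 10*I) + b^4*(147 + 12*I) + b^3*(618 - 464*I) + b^2*(-640 - 2580*I) - 2880*b - 2304*I)/(3*b^6 + b^5*(18 + 30*I) + b^4*(96 + 180*I) + b^3*(414 + 990*I) + b^2*(2349 + 4320*I) + b*(10368 + 6480*I) + 15552)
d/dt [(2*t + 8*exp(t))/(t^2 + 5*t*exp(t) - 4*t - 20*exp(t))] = 2*(-(t + 4*exp(t))*(5*t*exp(t) + 2*t - 15*exp(t) - 4) + (4*exp(t) + 1)*(t^2 + 5*t*exp(t) - 4*t - 20*exp(t)))/(t^2 + 5*t*exp(t) - 4*t - 20*exp(t))^2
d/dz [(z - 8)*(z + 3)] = 2*z - 5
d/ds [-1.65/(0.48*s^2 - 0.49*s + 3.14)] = (1.584*s - 0.8085)/(0.48*s^2 - 0.49*s + 3.14)^2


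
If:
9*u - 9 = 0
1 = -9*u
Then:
No Solution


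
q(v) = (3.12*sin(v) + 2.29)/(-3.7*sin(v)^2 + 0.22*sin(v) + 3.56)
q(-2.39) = 0.09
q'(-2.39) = -1.14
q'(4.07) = -2.60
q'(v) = (7.4*sin(v)*cos(v) - 0.22*cos(v))*(3.12*sin(v) + 2.29)/(-3.7*sin(v)^2 + 0.22*sin(v) + 3.56)^2 + 3.12*cos(v)/(-3.7*sin(v)^2 + 0.22*sin(v) + 3.56) = (11.544*sin(v)^2 + 16.946*sin(v) + 10.6034)*cos(v)/(13.69*sin(v)^4 - 1.628*sin(v)^3 - 26.2956*sin(v)^2 + 1.5664*sin(v) + 12.6736)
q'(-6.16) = 1.02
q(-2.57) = 0.26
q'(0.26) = 1.34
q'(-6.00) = 1.40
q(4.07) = -0.21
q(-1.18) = -3.07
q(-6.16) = 0.76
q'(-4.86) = 228.79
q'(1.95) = -41.17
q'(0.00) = 0.84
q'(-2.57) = -0.73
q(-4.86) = 34.10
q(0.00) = 0.64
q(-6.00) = 0.95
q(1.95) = 9.08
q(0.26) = 0.92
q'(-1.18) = 48.89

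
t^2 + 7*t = t*(t + 7)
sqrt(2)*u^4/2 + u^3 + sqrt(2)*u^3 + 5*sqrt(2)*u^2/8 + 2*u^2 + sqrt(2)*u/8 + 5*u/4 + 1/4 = (u + 1/2)^2*(u + sqrt(2))*(sqrt(2)*u/2 + sqrt(2)/2)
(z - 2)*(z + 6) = z^2 + 4*z - 12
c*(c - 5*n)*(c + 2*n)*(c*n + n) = c^4*n - 3*c^3*n^2 + c^3*n - 10*c^2*n^3 - 3*c^2*n^2 - 10*c*n^3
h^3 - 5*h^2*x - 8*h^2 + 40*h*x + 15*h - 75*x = (h - 5)*(h - 3)*(h - 5*x)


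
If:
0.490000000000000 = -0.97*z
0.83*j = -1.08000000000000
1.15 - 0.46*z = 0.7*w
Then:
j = -1.30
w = 1.97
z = -0.51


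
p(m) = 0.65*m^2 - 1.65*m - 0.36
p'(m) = 1.3*m - 1.65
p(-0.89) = 1.62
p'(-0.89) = -2.81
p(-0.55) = 0.74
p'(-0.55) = -2.36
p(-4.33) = 18.97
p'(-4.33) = -7.28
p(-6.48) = 37.63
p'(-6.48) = -10.07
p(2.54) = -0.36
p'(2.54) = 1.65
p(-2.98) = 10.33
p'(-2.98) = -5.52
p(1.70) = -1.29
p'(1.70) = 0.56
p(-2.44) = 7.54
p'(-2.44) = -4.82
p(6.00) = 13.14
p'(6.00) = 6.15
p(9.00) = 37.44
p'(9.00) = 10.05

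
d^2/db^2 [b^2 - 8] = 2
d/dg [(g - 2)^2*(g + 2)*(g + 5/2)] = 4*g^3 + 3*g^2/2 - 18*g - 2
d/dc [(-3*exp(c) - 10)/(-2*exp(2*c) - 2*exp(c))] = (-3*exp(2*c) - 20*exp(c) - 10)*exp(-c)/(2*(exp(2*c) + 2*exp(c) + 1))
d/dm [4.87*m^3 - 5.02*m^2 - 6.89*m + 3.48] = 14.61*m^2 - 10.04*m - 6.89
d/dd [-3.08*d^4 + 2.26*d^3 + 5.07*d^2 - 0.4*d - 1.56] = -12.32*d^3 + 6.78*d^2 + 10.14*d - 0.4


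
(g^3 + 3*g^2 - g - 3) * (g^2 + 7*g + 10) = g^5 + 10*g^4 + 30*g^3 + 20*g^2 - 31*g - 30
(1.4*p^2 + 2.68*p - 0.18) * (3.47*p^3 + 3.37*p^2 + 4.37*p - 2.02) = 4.858*p^5 + 14.0176*p^4 + 14.525*p^3 + 8.277*p^2 - 6.2002*p + 0.3636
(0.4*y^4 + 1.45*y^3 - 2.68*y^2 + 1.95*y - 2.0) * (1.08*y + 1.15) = 0.432*y^5 + 2.026*y^4 - 1.2269*y^3 - 0.976*y^2 + 0.0824999999999996*y - 2.3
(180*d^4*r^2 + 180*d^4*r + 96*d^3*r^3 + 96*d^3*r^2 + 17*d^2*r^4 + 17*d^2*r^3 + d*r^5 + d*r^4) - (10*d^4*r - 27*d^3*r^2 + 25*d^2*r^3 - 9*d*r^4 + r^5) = 180*d^4*r^2 + 170*d^4*r + 96*d^3*r^3 + 123*d^3*r^2 + 17*d^2*r^4 - 8*d^2*r^3 + d*r^5 + 10*d*r^4 - r^5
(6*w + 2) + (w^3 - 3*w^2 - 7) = w^3 - 3*w^2 + 6*w - 5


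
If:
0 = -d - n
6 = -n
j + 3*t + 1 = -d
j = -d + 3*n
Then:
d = 6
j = -24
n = -6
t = 17/3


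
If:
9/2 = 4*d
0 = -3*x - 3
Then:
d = 9/8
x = -1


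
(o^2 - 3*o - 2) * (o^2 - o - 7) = o^4 - 4*o^3 - 6*o^2 + 23*o + 14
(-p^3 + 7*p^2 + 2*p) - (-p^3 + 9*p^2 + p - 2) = -2*p^2 + p + 2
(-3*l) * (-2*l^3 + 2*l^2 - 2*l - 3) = 6*l^4 - 6*l^3 + 6*l^2 + 9*l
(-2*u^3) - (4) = -2*u^3 - 4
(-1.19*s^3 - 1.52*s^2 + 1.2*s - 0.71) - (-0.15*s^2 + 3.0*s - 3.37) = -1.19*s^3 - 1.37*s^2 - 1.8*s + 2.66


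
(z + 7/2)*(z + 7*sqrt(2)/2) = z^2 + 7*z/2 + 7*sqrt(2)*z/2 + 49*sqrt(2)/4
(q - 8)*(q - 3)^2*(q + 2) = q^4 - 12*q^3 + 29*q^2 + 42*q - 144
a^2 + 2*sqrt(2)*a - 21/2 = (a - 3*sqrt(2)/2)*(a + 7*sqrt(2)/2)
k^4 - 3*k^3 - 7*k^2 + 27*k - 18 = (k - 3)*(k - 2)*(k - 1)*(k + 3)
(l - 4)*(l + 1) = l^2 - 3*l - 4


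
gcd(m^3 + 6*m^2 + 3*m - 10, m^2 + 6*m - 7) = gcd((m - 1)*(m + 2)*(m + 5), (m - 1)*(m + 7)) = m - 1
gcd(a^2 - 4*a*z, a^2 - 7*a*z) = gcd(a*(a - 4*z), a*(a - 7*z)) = a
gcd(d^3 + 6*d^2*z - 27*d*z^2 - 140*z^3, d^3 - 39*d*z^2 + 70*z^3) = -d^2 - 2*d*z + 35*z^2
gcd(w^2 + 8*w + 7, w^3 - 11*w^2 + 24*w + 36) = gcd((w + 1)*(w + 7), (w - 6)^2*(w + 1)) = w + 1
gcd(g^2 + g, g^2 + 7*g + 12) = 1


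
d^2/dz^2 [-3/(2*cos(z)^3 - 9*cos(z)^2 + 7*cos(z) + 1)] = 24*((-17*cos(z) + 36*cos(2*z) - 9*cos(3*z))*(17*cos(z) - 9*cos(2*z) + cos(3*z) - 7)/4 - 2*(6*cos(z)^2 - 18*cos(z) + 7)^2*sin(z)^2)/(17*cos(z) - 9*cos(2*z) + cos(3*z) - 7)^3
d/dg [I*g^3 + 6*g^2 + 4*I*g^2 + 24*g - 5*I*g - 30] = 3*I*g^2 + g*(12 + 8*I) + 24 - 5*I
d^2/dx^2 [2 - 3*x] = 0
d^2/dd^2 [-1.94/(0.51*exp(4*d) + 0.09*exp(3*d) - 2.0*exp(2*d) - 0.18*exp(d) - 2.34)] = (1.94*(2.04*exp(3*d) + 0.27*exp(2*d) - 4.0*exp(d) - 0.18)*(4.08*exp(3*d) + 0.54*exp(2*d) - 8.0*exp(d) - 0.36)*exp(d) + (15.8304*exp(3*d) + 1.5714*exp(2*d) - 15.52*exp(d) - 0.3492)*(-0.51*exp(4*d) - 0.09*exp(3*d) + 2.0*exp(2*d) + 0.18*exp(d) + 2.34))*exp(d)/(-0.51*exp(4*d) - 0.09*exp(3*d) + 2.0*exp(2*d) + 0.18*exp(d) + 2.34)^3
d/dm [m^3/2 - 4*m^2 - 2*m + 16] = 3*m^2/2 - 8*m - 2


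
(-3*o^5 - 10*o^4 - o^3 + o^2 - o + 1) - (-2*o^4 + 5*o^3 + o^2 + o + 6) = -3*o^5 - 8*o^4 - 6*o^3 - 2*o - 5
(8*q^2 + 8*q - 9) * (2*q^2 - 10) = 16*q^4 + 16*q^3 - 98*q^2 - 80*q + 90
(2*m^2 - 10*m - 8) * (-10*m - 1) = -20*m^3 + 98*m^2 + 90*m + 8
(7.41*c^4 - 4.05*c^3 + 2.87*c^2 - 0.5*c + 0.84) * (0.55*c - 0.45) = 4.0755*c^5 - 5.562*c^4 + 3.401*c^3 - 1.5665*c^2 + 0.687*c - 0.378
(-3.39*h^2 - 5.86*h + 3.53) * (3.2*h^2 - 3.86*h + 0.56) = -10.848*h^4 - 5.6666*h^3 + 32.0172*h^2 - 16.9074*h + 1.9768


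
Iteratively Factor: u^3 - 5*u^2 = (u)*(u^2 - 5*u) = u^2*(u - 5)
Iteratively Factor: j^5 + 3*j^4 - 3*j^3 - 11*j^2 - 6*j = (j + 3)*(j^4 - 3*j^2 - 2*j) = (j - 2)*(j + 3)*(j^3 + 2*j^2 + j) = j*(j - 2)*(j + 3)*(j^2 + 2*j + 1) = j*(j - 2)*(j + 1)*(j + 3)*(j + 1)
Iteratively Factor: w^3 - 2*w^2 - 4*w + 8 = (w - 2)*(w^2 - 4) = (w - 2)*(w + 2)*(w - 2)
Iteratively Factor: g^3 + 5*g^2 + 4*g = (g + 4)*(g^2 + g) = g*(g + 4)*(g + 1)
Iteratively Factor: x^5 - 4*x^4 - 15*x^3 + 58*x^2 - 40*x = (x)*(x^4 - 4*x^3 - 15*x^2 + 58*x - 40) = x*(x - 1)*(x^3 - 3*x^2 - 18*x + 40) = x*(x - 2)*(x - 1)*(x^2 - x - 20) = x*(x - 5)*(x - 2)*(x - 1)*(x + 4)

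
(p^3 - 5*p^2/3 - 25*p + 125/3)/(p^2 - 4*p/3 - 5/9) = 3*(p^2 - 25)/(3*p + 1)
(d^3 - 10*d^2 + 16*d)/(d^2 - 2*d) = d - 8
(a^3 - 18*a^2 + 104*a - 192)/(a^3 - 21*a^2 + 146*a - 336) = (a - 4)/(a - 7)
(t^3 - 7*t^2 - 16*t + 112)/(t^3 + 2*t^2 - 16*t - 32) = (t - 7)/(t + 2)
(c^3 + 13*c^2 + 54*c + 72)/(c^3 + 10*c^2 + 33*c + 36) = (c + 6)/(c + 3)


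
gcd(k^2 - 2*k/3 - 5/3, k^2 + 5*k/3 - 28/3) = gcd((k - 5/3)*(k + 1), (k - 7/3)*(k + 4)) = 1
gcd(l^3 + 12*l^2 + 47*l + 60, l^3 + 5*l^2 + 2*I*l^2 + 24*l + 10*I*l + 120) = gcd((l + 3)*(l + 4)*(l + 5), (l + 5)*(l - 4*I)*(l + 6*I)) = l + 5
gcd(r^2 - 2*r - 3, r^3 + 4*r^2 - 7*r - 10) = r + 1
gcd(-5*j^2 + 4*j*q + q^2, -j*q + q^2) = -j + q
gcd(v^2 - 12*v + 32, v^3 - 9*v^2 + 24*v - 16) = v - 4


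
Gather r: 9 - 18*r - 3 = 6 - 18*r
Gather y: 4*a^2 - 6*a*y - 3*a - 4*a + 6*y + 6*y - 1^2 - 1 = 4*a^2 - 7*a + y*(12 - 6*a) - 2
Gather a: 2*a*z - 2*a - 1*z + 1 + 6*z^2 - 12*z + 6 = a*(2*z - 2) + 6*z^2 - 13*z + 7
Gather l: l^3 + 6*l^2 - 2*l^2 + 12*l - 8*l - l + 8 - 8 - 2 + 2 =l^3 + 4*l^2 + 3*l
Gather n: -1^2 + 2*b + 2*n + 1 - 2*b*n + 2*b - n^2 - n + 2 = 4*b - n^2 + n*(1 - 2*b) + 2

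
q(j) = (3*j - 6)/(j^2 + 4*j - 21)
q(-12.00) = -0.56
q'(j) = (-2*j - 4)*(3*j - 6)/(j^2 + 4*j - 21)^2 + 3/(j^2 + 4*j - 21)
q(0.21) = 0.27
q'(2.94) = -83.36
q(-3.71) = 0.78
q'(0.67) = -0.10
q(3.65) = 0.72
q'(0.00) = -0.09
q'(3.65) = -0.73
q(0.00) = 0.29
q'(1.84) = -0.26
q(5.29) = 0.35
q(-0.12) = 0.30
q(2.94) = -4.73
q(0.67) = 0.22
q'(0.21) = -0.09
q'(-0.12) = -0.09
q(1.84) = 0.05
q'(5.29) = -0.08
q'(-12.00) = -0.11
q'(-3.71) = -0.26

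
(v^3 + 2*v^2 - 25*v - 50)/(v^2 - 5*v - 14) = (v^2 - 25)/(v - 7)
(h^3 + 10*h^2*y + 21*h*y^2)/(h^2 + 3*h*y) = h + 7*y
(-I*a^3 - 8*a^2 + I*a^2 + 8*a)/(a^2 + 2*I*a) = (-I*a^2 + a*(-8 + I) + 8)/(a + 2*I)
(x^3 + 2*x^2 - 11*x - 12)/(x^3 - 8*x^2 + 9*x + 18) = (x + 4)/(x - 6)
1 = 1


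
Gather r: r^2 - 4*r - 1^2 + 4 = r^2 - 4*r + 3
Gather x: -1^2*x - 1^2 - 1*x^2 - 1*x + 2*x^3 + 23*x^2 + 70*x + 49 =2*x^3 + 22*x^2 + 68*x + 48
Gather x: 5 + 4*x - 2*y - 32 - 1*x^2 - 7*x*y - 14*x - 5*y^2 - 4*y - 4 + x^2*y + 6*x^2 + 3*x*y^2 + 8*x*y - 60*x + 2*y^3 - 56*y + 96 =x^2*(y + 5) + x*(3*y^2 + y - 70) + 2*y^3 - 5*y^2 - 62*y + 65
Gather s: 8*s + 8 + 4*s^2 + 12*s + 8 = 4*s^2 + 20*s + 16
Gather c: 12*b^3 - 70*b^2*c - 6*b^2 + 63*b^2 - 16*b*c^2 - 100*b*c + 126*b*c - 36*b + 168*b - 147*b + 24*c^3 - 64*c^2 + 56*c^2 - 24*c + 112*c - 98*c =12*b^3 + 57*b^2 - 15*b + 24*c^3 + c^2*(-16*b - 8) + c*(-70*b^2 + 26*b - 10)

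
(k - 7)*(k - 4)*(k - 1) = k^3 - 12*k^2 + 39*k - 28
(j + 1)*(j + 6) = j^2 + 7*j + 6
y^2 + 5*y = y*(y + 5)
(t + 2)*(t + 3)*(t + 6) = t^3 + 11*t^2 + 36*t + 36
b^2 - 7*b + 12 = (b - 4)*(b - 3)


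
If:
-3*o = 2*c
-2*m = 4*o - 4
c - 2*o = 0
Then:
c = 0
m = 2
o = 0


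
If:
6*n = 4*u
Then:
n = 2*u/3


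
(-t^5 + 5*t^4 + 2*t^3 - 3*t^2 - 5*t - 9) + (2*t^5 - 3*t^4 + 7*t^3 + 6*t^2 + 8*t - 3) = t^5 + 2*t^4 + 9*t^3 + 3*t^2 + 3*t - 12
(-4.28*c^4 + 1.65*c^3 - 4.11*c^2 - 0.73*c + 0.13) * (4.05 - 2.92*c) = 12.4976*c^5 - 22.152*c^4 + 18.6837*c^3 - 14.5139*c^2 - 3.3361*c + 0.5265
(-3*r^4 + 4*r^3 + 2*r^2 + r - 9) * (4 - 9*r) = 27*r^5 - 48*r^4 - 2*r^3 - r^2 + 85*r - 36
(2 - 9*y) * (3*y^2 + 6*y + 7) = -27*y^3 - 48*y^2 - 51*y + 14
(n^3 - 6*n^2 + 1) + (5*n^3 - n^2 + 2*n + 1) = 6*n^3 - 7*n^2 + 2*n + 2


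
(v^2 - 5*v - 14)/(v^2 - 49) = (v + 2)/(v + 7)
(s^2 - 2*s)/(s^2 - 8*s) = (s - 2)/(s - 8)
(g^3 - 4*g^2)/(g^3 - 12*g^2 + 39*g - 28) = g^2/(g^2 - 8*g + 7)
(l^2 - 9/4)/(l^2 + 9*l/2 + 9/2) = (l - 3/2)/(l + 3)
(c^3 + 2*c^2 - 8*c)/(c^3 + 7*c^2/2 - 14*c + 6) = 2*c*(c + 4)/(2*c^2 + 11*c - 6)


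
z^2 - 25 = (z - 5)*(z + 5)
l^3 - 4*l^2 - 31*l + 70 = (l - 7)*(l - 2)*(l + 5)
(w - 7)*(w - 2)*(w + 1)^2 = w^4 - 7*w^3 - 3*w^2 + 19*w + 14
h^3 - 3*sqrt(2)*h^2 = h^2*(h - 3*sqrt(2))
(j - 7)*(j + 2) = j^2 - 5*j - 14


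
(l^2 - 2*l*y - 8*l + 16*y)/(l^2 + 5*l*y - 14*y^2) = (l - 8)/(l + 7*y)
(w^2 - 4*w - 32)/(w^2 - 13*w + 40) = (w + 4)/(w - 5)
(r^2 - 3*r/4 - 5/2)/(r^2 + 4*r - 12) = (r + 5/4)/(r + 6)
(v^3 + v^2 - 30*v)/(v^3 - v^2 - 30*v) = (-v^2 - v + 30)/(-v^2 + v + 30)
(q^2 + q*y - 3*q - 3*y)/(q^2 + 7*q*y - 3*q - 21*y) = (q + y)/(q + 7*y)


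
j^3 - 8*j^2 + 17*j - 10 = (j - 5)*(j - 2)*(j - 1)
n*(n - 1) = n^2 - n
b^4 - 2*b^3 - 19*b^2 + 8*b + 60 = (b - 5)*(b - 2)*(b + 2)*(b + 3)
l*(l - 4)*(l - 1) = l^3 - 5*l^2 + 4*l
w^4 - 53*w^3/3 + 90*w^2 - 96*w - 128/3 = (w - 8)^2*(w - 2)*(w + 1/3)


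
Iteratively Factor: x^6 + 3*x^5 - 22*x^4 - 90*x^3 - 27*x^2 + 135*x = (x + 3)*(x^5 - 22*x^3 - 24*x^2 + 45*x) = (x + 3)^2*(x^4 - 3*x^3 - 13*x^2 + 15*x) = (x - 5)*(x + 3)^2*(x^3 + 2*x^2 - 3*x) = (x - 5)*(x - 1)*(x + 3)^2*(x^2 + 3*x) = (x - 5)*(x - 1)*(x + 3)^3*(x)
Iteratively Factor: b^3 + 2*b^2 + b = (b + 1)*(b^2 + b) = b*(b + 1)*(b + 1)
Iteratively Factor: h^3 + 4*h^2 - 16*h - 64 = (h + 4)*(h^2 - 16) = (h - 4)*(h + 4)*(h + 4)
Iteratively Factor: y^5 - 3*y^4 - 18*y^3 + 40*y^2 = (y - 5)*(y^4 + 2*y^3 - 8*y^2) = y*(y - 5)*(y^3 + 2*y^2 - 8*y) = y^2*(y - 5)*(y^2 + 2*y - 8) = y^2*(y - 5)*(y + 4)*(y - 2)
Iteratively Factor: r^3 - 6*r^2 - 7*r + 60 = (r - 5)*(r^2 - r - 12) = (r - 5)*(r - 4)*(r + 3)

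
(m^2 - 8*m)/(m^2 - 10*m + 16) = m/(m - 2)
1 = 1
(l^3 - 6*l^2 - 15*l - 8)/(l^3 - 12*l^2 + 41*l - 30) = (l^3 - 6*l^2 - 15*l - 8)/(l^3 - 12*l^2 + 41*l - 30)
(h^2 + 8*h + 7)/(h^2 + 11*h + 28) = (h + 1)/(h + 4)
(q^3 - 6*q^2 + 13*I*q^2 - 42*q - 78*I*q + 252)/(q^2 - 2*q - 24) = (q^2 + 13*I*q - 42)/(q + 4)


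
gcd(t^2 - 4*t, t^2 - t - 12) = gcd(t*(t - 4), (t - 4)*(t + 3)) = t - 4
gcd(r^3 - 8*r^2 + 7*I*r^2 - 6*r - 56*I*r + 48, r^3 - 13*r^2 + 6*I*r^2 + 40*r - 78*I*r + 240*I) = r^2 + r*(-8 + 6*I) - 48*I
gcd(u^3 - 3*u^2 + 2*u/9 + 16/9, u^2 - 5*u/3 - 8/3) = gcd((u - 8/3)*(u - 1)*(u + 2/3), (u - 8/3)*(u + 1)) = u - 8/3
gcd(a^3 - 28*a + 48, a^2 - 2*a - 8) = a - 4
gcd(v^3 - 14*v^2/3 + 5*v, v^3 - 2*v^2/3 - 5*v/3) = v^2 - 5*v/3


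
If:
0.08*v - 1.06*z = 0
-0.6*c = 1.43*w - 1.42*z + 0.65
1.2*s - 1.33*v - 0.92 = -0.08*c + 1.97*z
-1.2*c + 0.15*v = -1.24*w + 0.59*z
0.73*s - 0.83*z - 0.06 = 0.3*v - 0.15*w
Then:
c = -0.43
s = -0.28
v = -0.87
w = -0.34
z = -0.07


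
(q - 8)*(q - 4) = q^2 - 12*q + 32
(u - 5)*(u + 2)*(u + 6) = u^3 + 3*u^2 - 28*u - 60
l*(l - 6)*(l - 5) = l^3 - 11*l^2 + 30*l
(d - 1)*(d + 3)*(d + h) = d^3 + d^2*h + 2*d^2 + 2*d*h - 3*d - 3*h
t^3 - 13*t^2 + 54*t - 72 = (t - 6)*(t - 4)*(t - 3)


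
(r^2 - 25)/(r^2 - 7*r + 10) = (r + 5)/(r - 2)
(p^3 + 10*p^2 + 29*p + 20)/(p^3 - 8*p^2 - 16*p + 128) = (p^2 + 6*p + 5)/(p^2 - 12*p + 32)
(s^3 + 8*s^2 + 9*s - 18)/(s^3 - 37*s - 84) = (s^2 + 5*s - 6)/(s^2 - 3*s - 28)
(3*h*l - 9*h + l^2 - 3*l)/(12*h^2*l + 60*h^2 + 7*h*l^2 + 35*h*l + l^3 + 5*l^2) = (l - 3)/(4*h*l + 20*h + l^2 + 5*l)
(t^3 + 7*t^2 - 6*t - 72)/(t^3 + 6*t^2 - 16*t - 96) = (t - 3)/(t - 4)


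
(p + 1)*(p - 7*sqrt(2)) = p^2 - 7*sqrt(2)*p + p - 7*sqrt(2)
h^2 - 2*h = h*(h - 2)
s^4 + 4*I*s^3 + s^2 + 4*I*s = s*(s + 4*I)*(-I*s + 1)*(I*s + 1)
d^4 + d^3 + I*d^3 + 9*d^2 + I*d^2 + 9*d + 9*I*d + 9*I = (d + 1)*(d - 3*I)*(d + I)*(d + 3*I)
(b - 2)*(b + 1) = b^2 - b - 2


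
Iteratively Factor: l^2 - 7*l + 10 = (l - 2)*(l - 5)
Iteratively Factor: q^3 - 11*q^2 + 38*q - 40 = (q - 4)*(q^2 - 7*q + 10) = (q - 4)*(q - 2)*(q - 5)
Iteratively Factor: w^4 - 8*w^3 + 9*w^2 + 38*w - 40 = (w - 4)*(w^3 - 4*w^2 - 7*w + 10) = (w - 5)*(w - 4)*(w^2 + w - 2) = (w - 5)*(w - 4)*(w - 1)*(w + 2)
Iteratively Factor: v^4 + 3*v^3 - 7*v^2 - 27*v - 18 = (v + 2)*(v^3 + v^2 - 9*v - 9) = (v - 3)*(v + 2)*(v^2 + 4*v + 3) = (v - 3)*(v + 2)*(v + 3)*(v + 1)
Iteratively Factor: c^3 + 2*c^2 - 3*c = (c - 1)*(c^2 + 3*c) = (c - 1)*(c + 3)*(c)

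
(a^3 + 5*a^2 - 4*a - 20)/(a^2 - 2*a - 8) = (a^2 + 3*a - 10)/(a - 4)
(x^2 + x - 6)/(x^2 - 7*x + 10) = (x + 3)/(x - 5)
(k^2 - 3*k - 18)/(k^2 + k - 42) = (k + 3)/(k + 7)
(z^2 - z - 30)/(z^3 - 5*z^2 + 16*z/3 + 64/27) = 27*(z^2 - z - 30)/(27*z^3 - 135*z^2 + 144*z + 64)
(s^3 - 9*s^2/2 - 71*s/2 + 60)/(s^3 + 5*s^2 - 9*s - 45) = (s^2 - 19*s/2 + 12)/(s^2 - 9)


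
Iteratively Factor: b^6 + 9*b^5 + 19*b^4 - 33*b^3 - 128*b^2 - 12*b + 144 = (b - 1)*(b^5 + 10*b^4 + 29*b^3 - 4*b^2 - 132*b - 144) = (b - 1)*(b + 3)*(b^4 + 7*b^3 + 8*b^2 - 28*b - 48) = (b - 1)*(b + 2)*(b + 3)*(b^3 + 5*b^2 - 2*b - 24) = (b - 1)*(b + 2)*(b + 3)*(b + 4)*(b^2 + b - 6) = (b - 2)*(b - 1)*(b + 2)*(b + 3)*(b + 4)*(b + 3)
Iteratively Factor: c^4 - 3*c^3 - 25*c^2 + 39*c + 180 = (c - 5)*(c^3 + 2*c^2 - 15*c - 36) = (c - 5)*(c - 4)*(c^2 + 6*c + 9) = (c - 5)*(c - 4)*(c + 3)*(c + 3)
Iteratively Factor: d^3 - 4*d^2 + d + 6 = (d - 2)*(d^2 - 2*d - 3) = (d - 3)*(d - 2)*(d + 1)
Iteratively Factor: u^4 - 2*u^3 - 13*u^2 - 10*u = (u + 2)*(u^3 - 4*u^2 - 5*u) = (u + 1)*(u + 2)*(u^2 - 5*u) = u*(u + 1)*(u + 2)*(u - 5)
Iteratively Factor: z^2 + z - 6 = (z - 2)*(z + 3)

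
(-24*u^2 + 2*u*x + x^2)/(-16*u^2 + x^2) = (6*u + x)/(4*u + x)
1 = 1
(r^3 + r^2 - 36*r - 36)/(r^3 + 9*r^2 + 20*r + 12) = (r - 6)/(r + 2)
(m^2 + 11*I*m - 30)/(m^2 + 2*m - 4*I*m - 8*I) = (m^2 + 11*I*m - 30)/(m^2 + m*(2 - 4*I) - 8*I)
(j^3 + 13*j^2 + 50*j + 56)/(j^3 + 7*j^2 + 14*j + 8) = (j + 7)/(j + 1)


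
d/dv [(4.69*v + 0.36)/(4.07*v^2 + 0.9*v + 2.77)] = (-19.0883*v^2 - 2.9304*v + 12.6673)/(16.5649*v^4 + 7.326*v^3 + 23.3578*v^2 + 4.986*v + 7.6729)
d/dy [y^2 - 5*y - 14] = 2*y - 5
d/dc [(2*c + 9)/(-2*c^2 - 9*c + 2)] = (4*c^2 + 36*c + 85)/(4*c^4 + 36*c^3 + 73*c^2 - 36*c + 4)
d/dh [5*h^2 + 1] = 10*h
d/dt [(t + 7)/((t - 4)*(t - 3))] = (-t^2 - 14*t + 61)/(t^4 - 14*t^3 + 73*t^2 - 168*t + 144)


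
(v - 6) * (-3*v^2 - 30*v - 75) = -3*v^3 - 12*v^2 + 105*v + 450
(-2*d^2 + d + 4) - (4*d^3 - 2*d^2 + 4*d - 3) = -4*d^3 - 3*d + 7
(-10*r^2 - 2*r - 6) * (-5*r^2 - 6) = 50*r^4 + 10*r^3 + 90*r^2 + 12*r + 36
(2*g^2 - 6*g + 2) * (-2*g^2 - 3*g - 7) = -4*g^4 + 6*g^3 + 36*g - 14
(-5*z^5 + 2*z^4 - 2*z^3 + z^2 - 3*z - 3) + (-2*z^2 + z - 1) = -5*z^5 + 2*z^4 - 2*z^3 - z^2 - 2*z - 4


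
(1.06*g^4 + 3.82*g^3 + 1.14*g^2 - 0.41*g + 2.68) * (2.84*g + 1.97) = 3.0104*g^5 + 12.937*g^4 + 10.763*g^3 + 1.0814*g^2 + 6.8035*g + 5.2796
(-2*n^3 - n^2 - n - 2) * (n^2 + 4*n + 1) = -2*n^5 - 9*n^4 - 7*n^3 - 7*n^2 - 9*n - 2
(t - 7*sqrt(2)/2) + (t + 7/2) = 2*t - 7*sqrt(2)/2 + 7/2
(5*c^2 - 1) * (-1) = 1 - 5*c^2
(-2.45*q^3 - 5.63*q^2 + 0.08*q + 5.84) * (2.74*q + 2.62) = -6.713*q^4 - 21.8452*q^3 - 14.5314*q^2 + 16.2112*q + 15.3008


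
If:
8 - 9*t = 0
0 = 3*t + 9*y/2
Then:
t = 8/9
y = -16/27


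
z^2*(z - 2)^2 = z^4 - 4*z^3 + 4*z^2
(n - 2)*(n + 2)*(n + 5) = n^3 + 5*n^2 - 4*n - 20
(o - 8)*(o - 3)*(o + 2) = o^3 - 9*o^2 + 2*o + 48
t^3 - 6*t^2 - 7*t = t*(t - 7)*(t + 1)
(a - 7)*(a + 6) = a^2 - a - 42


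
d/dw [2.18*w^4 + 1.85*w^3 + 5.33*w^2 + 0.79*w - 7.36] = 8.72*w^3 + 5.55*w^2 + 10.66*w + 0.79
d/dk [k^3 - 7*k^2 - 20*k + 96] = 3*k^2 - 14*k - 20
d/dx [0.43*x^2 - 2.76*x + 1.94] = 0.86*x - 2.76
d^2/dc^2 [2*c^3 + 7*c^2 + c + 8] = 12*c + 14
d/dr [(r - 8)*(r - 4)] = 2*r - 12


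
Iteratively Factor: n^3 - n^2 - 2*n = (n)*(n^2 - n - 2) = n*(n - 2)*(n + 1)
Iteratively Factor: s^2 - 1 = (s - 1)*(s + 1)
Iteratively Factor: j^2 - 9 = (j - 3)*(j + 3)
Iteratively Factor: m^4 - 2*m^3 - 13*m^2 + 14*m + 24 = (m - 2)*(m^3 - 13*m - 12) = (m - 4)*(m - 2)*(m^2 + 4*m + 3) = (m - 4)*(m - 2)*(m + 3)*(m + 1)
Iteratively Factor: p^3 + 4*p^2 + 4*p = (p + 2)*(p^2 + 2*p) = (p + 2)^2*(p)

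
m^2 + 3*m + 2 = (m + 1)*(m + 2)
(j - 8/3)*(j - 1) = j^2 - 11*j/3 + 8/3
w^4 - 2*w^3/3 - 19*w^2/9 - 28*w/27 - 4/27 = (w - 2)*(w + 1/3)^2*(w + 2/3)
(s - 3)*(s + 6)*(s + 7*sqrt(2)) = s^3 + 3*s^2 + 7*sqrt(2)*s^2 - 18*s + 21*sqrt(2)*s - 126*sqrt(2)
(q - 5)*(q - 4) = q^2 - 9*q + 20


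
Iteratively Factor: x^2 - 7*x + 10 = (x - 2)*(x - 5)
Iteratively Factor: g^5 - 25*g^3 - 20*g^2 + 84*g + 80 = (g + 4)*(g^4 - 4*g^3 - 9*g^2 + 16*g + 20) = (g - 2)*(g + 4)*(g^3 - 2*g^2 - 13*g - 10) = (g - 2)*(g + 2)*(g + 4)*(g^2 - 4*g - 5) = (g - 2)*(g + 1)*(g + 2)*(g + 4)*(g - 5)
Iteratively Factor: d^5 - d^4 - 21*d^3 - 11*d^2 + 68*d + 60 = (d + 3)*(d^4 - 4*d^3 - 9*d^2 + 16*d + 20) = (d - 5)*(d + 3)*(d^3 + d^2 - 4*d - 4) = (d - 5)*(d + 2)*(d + 3)*(d^2 - d - 2) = (d - 5)*(d + 1)*(d + 2)*(d + 3)*(d - 2)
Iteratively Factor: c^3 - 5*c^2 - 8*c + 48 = (c - 4)*(c^2 - c - 12) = (c - 4)^2*(c + 3)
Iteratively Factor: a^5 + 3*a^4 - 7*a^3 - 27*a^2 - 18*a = (a)*(a^4 + 3*a^3 - 7*a^2 - 27*a - 18) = a*(a + 1)*(a^3 + 2*a^2 - 9*a - 18) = a*(a - 3)*(a + 1)*(a^2 + 5*a + 6) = a*(a - 3)*(a + 1)*(a + 2)*(a + 3)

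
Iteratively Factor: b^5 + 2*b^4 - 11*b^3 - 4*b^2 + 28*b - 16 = (b + 4)*(b^4 - 2*b^3 - 3*b^2 + 8*b - 4) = (b - 2)*(b + 4)*(b^3 - 3*b + 2) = (b - 2)*(b - 1)*(b + 4)*(b^2 + b - 2) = (b - 2)*(b - 1)*(b + 2)*(b + 4)*(b - 1)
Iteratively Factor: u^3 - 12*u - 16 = (u + 2)*(u^2 - 2*u - 8) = (u + 2)^2*(u - 4)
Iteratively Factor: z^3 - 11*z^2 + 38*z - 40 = (z - 2)*(z^2 - 9*z + 20) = (z - 4)*(z - 2)*(z - 5)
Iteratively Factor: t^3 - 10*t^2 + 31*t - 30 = (t - 3)*(t^2 - 7*t + 10) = (t - 5)*(t - 3)*(t - 2)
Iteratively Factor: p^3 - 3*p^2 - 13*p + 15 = (p - 5)*(p^2 + 2*p - 3) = (p - 5)*(p + 3)*(p - 1)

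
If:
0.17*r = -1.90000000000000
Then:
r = -11.18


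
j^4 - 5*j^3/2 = j^3*(j - 5/2)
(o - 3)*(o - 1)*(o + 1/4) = o^3 - 15*o^2/4 + 2*o + 3/4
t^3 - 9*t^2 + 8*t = t*(t - 8)*(t - 1)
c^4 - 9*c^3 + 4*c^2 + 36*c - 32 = (c - 8)*(c - 2)*(c - 1)*(c + 2)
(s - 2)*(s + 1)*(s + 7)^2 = s^4 + 13*s^3 + 33*s^2 - 77*s - 98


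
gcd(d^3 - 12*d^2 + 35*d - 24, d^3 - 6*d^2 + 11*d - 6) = d^2 - 4*d + 3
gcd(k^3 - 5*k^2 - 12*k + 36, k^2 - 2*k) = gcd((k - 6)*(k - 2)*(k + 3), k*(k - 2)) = k - 2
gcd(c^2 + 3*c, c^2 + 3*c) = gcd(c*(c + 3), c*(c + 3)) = c^2 + 3*c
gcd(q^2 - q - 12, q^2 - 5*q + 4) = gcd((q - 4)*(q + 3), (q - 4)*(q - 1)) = q - 4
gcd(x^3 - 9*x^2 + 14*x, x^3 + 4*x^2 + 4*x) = x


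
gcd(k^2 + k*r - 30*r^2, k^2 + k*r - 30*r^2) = -k^2 - k*r + 30*r^2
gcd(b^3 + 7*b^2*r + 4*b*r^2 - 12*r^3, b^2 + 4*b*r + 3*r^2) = 1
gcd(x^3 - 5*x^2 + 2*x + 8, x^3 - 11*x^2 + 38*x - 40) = x^2 - 6*x + 8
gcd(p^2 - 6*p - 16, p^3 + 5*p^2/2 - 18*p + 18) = 1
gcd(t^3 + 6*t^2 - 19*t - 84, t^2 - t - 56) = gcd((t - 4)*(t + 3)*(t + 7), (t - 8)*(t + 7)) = t + 7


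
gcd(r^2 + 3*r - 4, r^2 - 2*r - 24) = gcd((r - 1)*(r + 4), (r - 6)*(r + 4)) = r + 4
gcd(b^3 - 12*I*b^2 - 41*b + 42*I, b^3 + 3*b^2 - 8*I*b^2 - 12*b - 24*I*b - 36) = b - 2*I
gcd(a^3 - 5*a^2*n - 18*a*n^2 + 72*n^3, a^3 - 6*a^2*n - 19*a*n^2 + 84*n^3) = a^2 + a*n - 12*n^2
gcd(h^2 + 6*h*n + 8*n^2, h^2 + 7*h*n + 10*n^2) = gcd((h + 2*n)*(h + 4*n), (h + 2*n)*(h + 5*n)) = h + 2*n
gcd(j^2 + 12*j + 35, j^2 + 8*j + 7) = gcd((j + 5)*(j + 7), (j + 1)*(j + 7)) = j + 7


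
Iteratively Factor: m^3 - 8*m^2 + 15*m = (m - 5)*(m^2 - 3*m) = m*(m - 5)*(m - 3)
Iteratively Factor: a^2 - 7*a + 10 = (a - 5)*(a - 2)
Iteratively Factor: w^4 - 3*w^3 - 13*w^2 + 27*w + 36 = (w + 1)*(w^3 - 4*w^2 - 9*w + 36) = (w - 3)*(w + 1)*(w^2 - w - 12) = (w - 3)*(w + 1)*(w + 3)*(w - 4)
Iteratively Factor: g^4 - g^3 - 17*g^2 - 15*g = (g + 1)*(g^3 - 2*g^2 - 15*g) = (g + 1)*(g + 3)*(g^2 - 5*g) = (g - 5)*(g + 1)*(g + 3)*(g)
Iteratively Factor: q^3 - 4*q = (q)*(q^2 - 4) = q*(q + 2)*(q - 2)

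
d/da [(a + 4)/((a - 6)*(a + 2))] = (-a^2 - 8*a + 4)/(a^4 - 8*a^3 - 8*a^2 + 96*a + 144)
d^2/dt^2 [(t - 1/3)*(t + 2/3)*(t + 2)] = 6*t + 14/3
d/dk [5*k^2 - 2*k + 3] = 10*k - 2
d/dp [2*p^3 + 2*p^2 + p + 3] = 6*p^2 + 4*p + 1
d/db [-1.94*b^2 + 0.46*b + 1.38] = 0.46 - 3.88*b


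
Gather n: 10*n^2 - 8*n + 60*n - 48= 10*n^2 + 52*n - 48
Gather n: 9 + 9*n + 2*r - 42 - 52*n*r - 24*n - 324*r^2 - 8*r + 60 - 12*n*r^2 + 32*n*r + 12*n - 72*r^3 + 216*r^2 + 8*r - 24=n*(-12*r^2 - 20*r - 3) - 72*r^3 - 108*r^2 + 2*r + 3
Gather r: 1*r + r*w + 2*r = r*(w + 3)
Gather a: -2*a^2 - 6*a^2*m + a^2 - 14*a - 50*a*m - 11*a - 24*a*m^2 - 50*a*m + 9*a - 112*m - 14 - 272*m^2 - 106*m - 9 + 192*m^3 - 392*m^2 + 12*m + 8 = a^2*(-6*m - 1) + a*(-24*m^2 - 100*m - 16) + 192*m^3 - 664*m^2 - 206*m - 15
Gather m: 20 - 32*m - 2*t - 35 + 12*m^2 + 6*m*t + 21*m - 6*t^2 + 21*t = 12*m^2 + m*(6*t - 11) - 6*t^2 + 19*t - 15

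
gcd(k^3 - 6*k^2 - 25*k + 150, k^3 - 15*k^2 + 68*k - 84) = k - 6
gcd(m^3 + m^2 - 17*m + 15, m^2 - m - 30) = m + 5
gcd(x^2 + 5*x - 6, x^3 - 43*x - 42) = x + 6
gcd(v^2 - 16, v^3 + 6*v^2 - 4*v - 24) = 1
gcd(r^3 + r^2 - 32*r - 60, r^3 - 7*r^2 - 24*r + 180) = r^2 - r - 30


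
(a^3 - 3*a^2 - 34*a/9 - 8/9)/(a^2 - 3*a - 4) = (a^2 + a + 2/9)/(a + 1)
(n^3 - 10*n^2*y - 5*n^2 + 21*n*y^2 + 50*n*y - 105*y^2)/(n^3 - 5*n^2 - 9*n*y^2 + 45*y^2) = (n - 7*y)/(n + 3*y)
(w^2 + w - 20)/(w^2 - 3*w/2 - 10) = 2*(w + 5)/(2*w + 5)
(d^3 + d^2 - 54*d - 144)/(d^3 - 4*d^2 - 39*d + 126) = (d^2 - 5*d - 24)/(d^2 - 10*d + 21)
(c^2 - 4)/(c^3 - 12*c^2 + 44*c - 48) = (c + 2)/(c^2 - 10*c + 24)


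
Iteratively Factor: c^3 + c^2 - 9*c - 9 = (c + 3)*(c^2 - 2*c - 3) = (c + 1)*(c + 3)*(c - 3)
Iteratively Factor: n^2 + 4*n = (n + 4)*(n)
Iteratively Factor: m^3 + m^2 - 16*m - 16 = (m - 4)*(m^2 + 5*m + 4) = (m - 4)*(m + 1)*(m + 4)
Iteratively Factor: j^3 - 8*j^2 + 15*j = (j)*(j^2 - 8*j + 15) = j*(j - 5)*(j - 3)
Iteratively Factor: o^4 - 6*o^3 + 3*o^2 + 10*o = (o + 1)*(o^3 - 7*o^2 + 10*o) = (o - 2)*(o + 1)*(o^2 - 5*o) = o*(o - 2)*(o + 1)*(o - 5)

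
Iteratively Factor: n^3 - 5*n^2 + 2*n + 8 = (n - 4)*(n^2 - n - 2) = (n - 4)*(n + 1)*(n - 2)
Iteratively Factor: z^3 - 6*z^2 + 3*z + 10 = (z - 2)*(z^2 - 4*z - 5) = (z - 2)*(z + 1)*(z - 5)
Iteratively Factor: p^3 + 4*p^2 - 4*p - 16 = (p + 4)*(p^2 - 4) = (p - 2)*(p + 4)*(p + 2)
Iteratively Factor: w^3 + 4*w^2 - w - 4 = (w + 1)*(w^2 + 3*w - 4) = (w + 1)*(w + 4)*(w - 1)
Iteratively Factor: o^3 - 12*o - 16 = (o + 2)*(o^2 - 2*o - 8) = (o - 4)*(o + 2)*(o + 2)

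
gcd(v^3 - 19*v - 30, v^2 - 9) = v + 3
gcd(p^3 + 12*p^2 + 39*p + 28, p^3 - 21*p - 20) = p^2 + 5*p + 4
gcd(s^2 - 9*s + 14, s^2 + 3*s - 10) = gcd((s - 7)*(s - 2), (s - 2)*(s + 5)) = s - 2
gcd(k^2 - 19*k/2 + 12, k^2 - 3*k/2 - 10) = 1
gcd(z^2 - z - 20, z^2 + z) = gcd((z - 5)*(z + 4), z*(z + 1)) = 1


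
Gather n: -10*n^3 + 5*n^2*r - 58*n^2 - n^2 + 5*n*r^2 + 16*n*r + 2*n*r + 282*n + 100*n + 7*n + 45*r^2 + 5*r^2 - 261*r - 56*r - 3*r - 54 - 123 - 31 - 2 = -10*n^3 + n^2*(5*r - 59) + n*(5*r^2 + 18*r + 389) + 50*r^2 - 320*r - 210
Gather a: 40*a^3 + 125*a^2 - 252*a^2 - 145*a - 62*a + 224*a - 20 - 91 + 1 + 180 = 40*a^3 - 127*a^2 + 17*a + 70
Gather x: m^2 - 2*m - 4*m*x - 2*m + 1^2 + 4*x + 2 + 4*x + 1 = m^2 - 4*m + x*(8 - 4*m) + 4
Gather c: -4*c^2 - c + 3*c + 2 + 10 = -4*c^2 + 2*c + 12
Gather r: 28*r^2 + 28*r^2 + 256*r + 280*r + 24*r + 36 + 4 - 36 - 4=56*r^2 + 560*r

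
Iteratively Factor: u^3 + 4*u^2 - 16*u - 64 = (u - 4)*(u^2 + 8*u + 16) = (u - 4)*(u + 4)*(u + 4)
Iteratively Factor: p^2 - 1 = (p - 1)*(p + 1)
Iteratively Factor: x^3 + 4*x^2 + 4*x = (x + 2)*(x^2 + 2*x) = (x + 2)^2*(x)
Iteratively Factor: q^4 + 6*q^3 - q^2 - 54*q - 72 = (q + 3)*(q^3 + 3*q^2 - 10*q - 24) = (q - 3)*(q + 3)*(q^2 + 6*q + 8) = (q - 3)*(q + 2)*(q + 3)*(q + 4)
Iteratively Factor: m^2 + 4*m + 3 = (m + 1)*(m + 3)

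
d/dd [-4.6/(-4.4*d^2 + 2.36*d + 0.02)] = (10.856 - 40.48*d)/(-4.4*d^2 + 2.36*d + 0.02)^2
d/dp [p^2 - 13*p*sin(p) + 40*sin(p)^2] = -13*p*cos(p) + 2*p - 13*sin(p) + 40*sin(2*p)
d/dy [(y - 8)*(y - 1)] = 2*y - 9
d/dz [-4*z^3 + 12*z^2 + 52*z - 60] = -12*z^2 + 24*z + 52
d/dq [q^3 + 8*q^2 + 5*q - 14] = 3*q^2 + 16*q + 5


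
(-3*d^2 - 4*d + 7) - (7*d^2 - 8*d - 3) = -10*d^2 + 4*d + 10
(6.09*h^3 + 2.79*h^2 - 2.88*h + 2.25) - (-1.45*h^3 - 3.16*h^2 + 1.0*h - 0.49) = 7.54*h^3 + 5.95*h^2 - 3.88*h + 2.74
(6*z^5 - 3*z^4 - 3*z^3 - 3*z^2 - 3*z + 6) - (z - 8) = 6*z^5 - 3*z^4 - 3*z^3 - 3*z^2 - 4*z + 14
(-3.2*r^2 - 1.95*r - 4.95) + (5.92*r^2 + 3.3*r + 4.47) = 2.72*r^2 + 1.35*r - 0.48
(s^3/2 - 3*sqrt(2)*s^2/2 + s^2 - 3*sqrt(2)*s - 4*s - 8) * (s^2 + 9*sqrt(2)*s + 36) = s^5/2 + s^4 + 3*sqrt(2)*s^4 - 13*s^3 + 6*sqrt(2)*s^3 - 90*sqrt(2)*s^2 - 26*s^2 - 180*sqrt(2)*s - 144*s - 288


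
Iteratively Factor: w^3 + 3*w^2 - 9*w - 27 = (w - 3)*(w^2 + 6*w + 9) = (w - 3)*(w + 3)*(w + 3)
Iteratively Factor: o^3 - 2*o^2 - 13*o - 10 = (o - 5)*(o^2 + 3*o + 2) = (o - 5)*(o + 2)*(o + 1)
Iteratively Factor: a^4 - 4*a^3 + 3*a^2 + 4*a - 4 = (a - 2)*(a^3 - 2*a^2 - a + 2) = (a - 2)^2*(a^2 - 1) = (a - 2)^2*(a - 1)*(a + 1)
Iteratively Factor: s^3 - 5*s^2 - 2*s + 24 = (s - 4)*(s^2 - s - 6) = (s - 4)*(s - 3)*(s + 2)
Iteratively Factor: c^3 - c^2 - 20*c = (c - 5)*(c^2 + 4*c) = c*(c - 5)*(c + 4)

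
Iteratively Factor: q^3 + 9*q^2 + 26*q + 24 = (q + 2)*(q^2 + 7*q + 12) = (q + 2)*(q + 4)*(q + 3)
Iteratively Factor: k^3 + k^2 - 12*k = (k + 4)*(k^2 - 3*k) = (k - 3)*(k + 4)*(k)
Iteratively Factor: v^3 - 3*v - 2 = (v + 1)*(v^2 - v - 2) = (v - 2)*(v + 1)*(v + 1)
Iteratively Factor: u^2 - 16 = (u - 4)*(u + 4)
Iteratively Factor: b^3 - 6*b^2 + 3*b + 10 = (b + 1)*(b^2 - 7*b + 10) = (b - 5)*(b + 1)*(b - 2)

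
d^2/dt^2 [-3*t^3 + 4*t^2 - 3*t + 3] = 8 - 18*t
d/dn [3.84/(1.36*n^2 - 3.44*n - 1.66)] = (13.2096 - 10.4448*n)/(-1.36*n^2 + 3.44*n + 1.66)^2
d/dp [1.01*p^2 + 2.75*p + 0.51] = 2.02*p + 2.75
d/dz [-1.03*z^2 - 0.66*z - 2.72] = -2.06*z - 0.66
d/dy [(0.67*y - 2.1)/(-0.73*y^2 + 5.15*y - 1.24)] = (0.4891*y^2 - 3.066*y + 9.9842)/(0.5329*y^4 - 7.519*y^3 + 28.3329*y^2 - 12.772*y + 1.5376)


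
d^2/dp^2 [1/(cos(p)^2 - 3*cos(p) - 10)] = (4*sin(p)^4 - 51*sin(p)^2 - 75*cos(p)/4 - 9*cos(3*p)/4 + 9)/(sin(p)^2 + 3*cos(p) + 9)^3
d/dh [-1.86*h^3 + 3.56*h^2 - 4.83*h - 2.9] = -5.58*h^2 + 7.12*h - 4.83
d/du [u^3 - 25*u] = 3*u^2 - 25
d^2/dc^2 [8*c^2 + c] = 16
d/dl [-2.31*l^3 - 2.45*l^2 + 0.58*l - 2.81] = -6.93*l^2 - 4.9*l + 0.58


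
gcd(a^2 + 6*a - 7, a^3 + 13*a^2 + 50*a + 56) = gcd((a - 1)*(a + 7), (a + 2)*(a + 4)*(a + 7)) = a + 7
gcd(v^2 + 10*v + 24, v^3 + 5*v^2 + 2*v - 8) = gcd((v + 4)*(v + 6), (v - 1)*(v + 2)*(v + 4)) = v + 4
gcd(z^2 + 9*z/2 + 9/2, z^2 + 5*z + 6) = z + 3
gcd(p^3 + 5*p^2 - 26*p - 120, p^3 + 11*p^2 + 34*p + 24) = p^2 + 10*p + 24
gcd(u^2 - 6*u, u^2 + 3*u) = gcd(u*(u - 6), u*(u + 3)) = u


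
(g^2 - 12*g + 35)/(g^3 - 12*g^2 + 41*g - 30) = (g - 7)/(g^2 - 7*g + 6)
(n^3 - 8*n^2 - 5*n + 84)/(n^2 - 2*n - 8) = (n^2 - 4*n - 21)/(n + 2)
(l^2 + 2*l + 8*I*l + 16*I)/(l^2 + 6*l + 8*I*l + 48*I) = (l + 2)/(l + 6)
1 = 1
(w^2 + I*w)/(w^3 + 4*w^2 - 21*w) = (w + I)/(w^2 + 4*w - 21)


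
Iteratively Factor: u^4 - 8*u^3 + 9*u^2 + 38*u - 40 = (u - 1)*(u^3 - 7*u^2 + 2*u + 40) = (u - 4)*(u - 1)*(u^2 - 3*u - 10) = (u - 4)*(u - 1)*(u + 2)*(u - 5)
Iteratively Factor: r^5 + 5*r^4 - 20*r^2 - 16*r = (r + 2)*(r^4 + 3*r^3 - 6*r^2 - 8*r) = r*(r + 2)*(r^3 + 3*r^2 - 6*r - 8) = r*(r + 2)*(r + 4)*(r^2 - r - 2) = r*(r - 2)*(r + 2)*(r + 4)*(r + 1)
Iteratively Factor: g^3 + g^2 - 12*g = (g - 3)*(g^2 + 4*g) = g*(g - 3)*(g + 4)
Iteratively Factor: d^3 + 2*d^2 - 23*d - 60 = (d - 5)*(d^2 + 7*d + 12) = (d - 5)*(d + 4)*(d + 3)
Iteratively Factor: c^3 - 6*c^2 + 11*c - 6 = (c - 3)*(c^2 - 3*c + 2) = (c - 3)*(c - 2)*(c - 1)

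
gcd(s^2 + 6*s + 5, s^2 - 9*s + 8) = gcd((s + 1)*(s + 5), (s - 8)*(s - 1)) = 1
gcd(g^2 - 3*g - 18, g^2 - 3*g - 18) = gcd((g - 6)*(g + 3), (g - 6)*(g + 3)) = g^2 - 3*g - 18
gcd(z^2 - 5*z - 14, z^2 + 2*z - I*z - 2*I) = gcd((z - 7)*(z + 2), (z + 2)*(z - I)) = z + 2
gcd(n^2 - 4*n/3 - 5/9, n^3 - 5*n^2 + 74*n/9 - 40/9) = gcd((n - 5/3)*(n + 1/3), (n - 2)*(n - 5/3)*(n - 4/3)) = n - 5/3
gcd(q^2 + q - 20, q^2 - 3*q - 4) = q - 4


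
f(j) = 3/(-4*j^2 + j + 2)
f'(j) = 3*(8*j - 1)/(-4*j^2 + j + 2)^2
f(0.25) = 1.50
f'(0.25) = 0.75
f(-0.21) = 1.86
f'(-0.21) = -3.09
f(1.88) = -0.29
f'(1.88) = 0.40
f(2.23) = -0.19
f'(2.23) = 0.21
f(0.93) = -5.66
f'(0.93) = 68.88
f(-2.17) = -0.16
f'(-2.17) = -0.15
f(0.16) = 1.46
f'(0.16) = 0.20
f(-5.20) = -0.03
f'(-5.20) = -0.01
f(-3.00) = -0.08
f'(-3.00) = -0.05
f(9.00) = -0.00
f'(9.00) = 0.00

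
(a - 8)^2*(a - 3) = a^3 - 19*a^2 + 112*a - 192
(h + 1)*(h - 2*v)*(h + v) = h^3 - h^2*v + h^2 - 2*h*v^2 - h*v - 2*v^2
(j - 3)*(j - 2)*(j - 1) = j^3 - 6*j^2 + 11*j - 6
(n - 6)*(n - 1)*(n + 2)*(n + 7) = n^4 + 2*n^3 - 43*n^2 - 44*n + 84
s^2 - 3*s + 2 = (s - 2)*(s - 1)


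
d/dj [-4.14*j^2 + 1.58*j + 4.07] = 1.58 - 8.28*j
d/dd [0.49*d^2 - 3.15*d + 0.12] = 0.98*d - 3.15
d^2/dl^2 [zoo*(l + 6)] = 0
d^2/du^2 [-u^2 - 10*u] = -2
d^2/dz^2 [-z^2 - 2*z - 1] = -2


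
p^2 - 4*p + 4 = (p - 2)^2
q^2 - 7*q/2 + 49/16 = (q - 7/4)^2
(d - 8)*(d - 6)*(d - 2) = d^3 - 16*d^2 + 76*d - 96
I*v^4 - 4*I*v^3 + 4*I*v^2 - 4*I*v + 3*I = (v - 3)*(v - I)*(v + I)*(I*v - I)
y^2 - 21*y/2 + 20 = (y - 8)*(y - 5/2)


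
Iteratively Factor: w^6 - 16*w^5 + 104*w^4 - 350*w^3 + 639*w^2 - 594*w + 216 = (w - 3)*(w^5 - 13*w^4 + 65*w^3 - 155*w^2 + 174*w - 72) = (w - 4)*(w - 3)*(w^4 - 9*w^3 + 29*w^2 - 39*w + 18) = (w - 4)*(w - 3)^2*(w^3 - 6*w^2 + 11*w - 6) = (w - 4)*(w - 3)^2*(w - 1)*(w^2 - 5*w + 6) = (w - 4)*(w - 3)^2*(w - 2)*(w - 1)*(w - 3)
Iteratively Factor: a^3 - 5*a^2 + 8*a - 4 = (a - 1)*(a^2 - 4*a + 4) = (a - 2)*(a - 1)*(a - 2)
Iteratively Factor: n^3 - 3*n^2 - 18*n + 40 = (n - 2)*(n^2 - n - 20) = (n - 2)*(n + 4)*(n - 5)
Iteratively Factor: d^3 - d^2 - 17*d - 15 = (d + 1)*(d^2 - 2*d - 15) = (d + 1)*(d + 3)*(d - 5)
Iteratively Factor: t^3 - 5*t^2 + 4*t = (t - 1)*(t^2 - 4*t) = (t - 4)*(t - 1)*(t)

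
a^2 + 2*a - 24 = (a - 4)*(a + 6)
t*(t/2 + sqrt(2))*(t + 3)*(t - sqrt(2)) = t^4/2 + sqrt(2)*t^3/2 + 3*t^3/2 - 2*t^2 + 3*sqrt(2)*t^2/2 - 6*t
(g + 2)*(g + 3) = g^2 + 5*g + 6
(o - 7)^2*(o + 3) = o^3 - 11*o^2 + 7*o + 147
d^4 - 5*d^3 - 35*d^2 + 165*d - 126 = (d - 7)*(d - 3)*(d - 1)*(d + 6)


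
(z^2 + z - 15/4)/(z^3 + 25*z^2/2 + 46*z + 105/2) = (z - 3/2)/(z^2 + 10*z + 21)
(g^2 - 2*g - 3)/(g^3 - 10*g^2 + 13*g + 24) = 1/(g - 8)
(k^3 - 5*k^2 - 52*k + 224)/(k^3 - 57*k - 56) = (k - 4)/(k + 1)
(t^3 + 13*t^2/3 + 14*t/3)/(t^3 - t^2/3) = (3*t^2 + 13*t + 14)/(t*(3*t - 1))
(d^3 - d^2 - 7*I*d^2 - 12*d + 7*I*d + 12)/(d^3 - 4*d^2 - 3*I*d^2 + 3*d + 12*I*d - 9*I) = (d - 4*I)/(d - 3)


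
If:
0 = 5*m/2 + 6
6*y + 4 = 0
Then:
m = -12/5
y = -2/3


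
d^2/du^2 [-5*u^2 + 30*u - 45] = -10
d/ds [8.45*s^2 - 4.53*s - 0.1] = 16.9*s - 4.53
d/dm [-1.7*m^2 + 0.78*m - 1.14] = 0.78 - 3.4*m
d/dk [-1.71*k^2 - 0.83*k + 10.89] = -3.42*k - 0.83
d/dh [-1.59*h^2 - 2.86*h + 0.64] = -3.18*h - 2.86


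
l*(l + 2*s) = l^2 + 2*l*s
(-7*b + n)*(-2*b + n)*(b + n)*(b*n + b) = 14*b^4*n + 14*b^4 + 5*b^3*n^2 + 5*b^3*n - 8*b^2*n^3 - 8*b^2*n^2 + b*n^4 + b*n^3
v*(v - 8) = v^2 - 8*v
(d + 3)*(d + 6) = d^2 + 9*d + 18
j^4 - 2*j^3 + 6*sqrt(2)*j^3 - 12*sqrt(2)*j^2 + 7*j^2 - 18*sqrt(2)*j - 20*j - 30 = (j - 3)*(j + 1)*(j + sqrt(2))*(j + 5*sqrt(2))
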